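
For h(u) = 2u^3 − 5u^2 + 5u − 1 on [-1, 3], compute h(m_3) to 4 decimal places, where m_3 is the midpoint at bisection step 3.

0.5000

midpoint 1: h = 1 > 0 → [-1, 1]
midpoint 0: h = -1 < 0 → [0, 1]
midpoint 0.5: h = 0.5 > 0 → [0, 0.5]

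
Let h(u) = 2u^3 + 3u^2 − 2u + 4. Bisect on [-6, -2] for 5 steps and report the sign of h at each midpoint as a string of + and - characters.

---+-

m = -4, h(m) = -68 (−); new bracket [-4, -2]
m = -3, h(m) = -17 (−); new bracket [-3, -2]
m = -2.5, h(m) = -3.5 (−); new bracket [-2.5, -2]
m = -2.25, h(m) = 0.9062 (+); new bracket [-2.5, -2.25]
m = -2.375, h(m) = -1.1211 (−); new bracket [-2.375, -2.25]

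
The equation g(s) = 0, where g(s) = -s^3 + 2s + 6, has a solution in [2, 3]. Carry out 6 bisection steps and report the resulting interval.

m = 2.5, g(m) = -4.625 (−); new bracket [2, 2.5]
m = 2.25, g(m) = -0.890625 (−); new bracket [2, 2.25]
m = 2.125, g(m) = 0.654297 (+); new bracket [2.125, 2.25]
m = 2.1875, g(m) = -0.0925 (−); new bracket [2.125, 2.1875]
m = 2.15625, g(m) = 0.2872 (+); new bracket [2.15625, 2.1875]
m = 2.171875, g(m) = 0.0989 (+); new bracket [2.171875, 2.1875]

[2.171875, 2.1875]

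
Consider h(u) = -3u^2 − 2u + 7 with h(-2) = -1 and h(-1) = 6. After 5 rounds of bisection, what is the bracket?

[-1.90625, -1.875]

midpoint -1.5: h = 3.25 > 0 → [-2, -1.5]
midpoint -1.75: h = 1.3125 > 0 → [-2, -1.75]
midpoint -1.875: h = 0.203125 > 0 → [-2, -1.875]
midpoint -1.9375: h = -0.3867 < 0 → [-1.9375, -1.875]
midpoint -1.90625: h = -0.0889 < 0 → [-1.90625, -1.875]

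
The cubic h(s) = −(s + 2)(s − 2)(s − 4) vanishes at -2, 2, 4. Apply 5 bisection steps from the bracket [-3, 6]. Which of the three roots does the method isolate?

-2

m = 1.5, h(m) = -4.375 (−); new bracket [-3, 1.5]
m = -0.75, h(m) = -16.328125 (−); new bracket [-3, -0.75]
m = -1.875, h(m) = -2.845703 (−); new bracket [-3, -1.875]
m = -2.4375, h(m) = 12.4978 (+); new bracket [-2.4375, -1.875]
m = -2.15625, h(m) = 3.998 (+); new bracket [-2.15625, -1.875]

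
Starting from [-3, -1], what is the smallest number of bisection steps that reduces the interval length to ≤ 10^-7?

Width after n steps is 2/2^n. Need 2^n ≥ 2/10^-7 = 20000000.
2^24 = 16777216 < 20000000 ≤ 2^25 = 33554432, so n = 25.

25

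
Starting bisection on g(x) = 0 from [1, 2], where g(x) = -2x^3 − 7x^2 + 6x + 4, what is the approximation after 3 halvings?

g(1.5) = -9.5 < 0, so the root lies in [1, 1.5]
g(1.25) = -3.34375 < 0, so the root lies in [1, 1.25]
g(1.125) = -0.957031 < 0, so the root lies in [1, 1.125]

1.125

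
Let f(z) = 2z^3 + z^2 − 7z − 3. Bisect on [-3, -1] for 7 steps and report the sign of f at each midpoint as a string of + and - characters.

-+++-+-

z = -2 gives f = -1, negative; keep [-2, -1]
z = -1.5 gives f = 3, positive; keep [-2, -1.5]
z = -1.75 gives f = 1.59375, positive; keep [-2, -1.75]
z = -1.875 gives f = 0.457, positive; keep [-2, -1.875]
z = -1.9375 gives f = -0.23, negative; keep [-1.9375, -1.875]
z = -1.90625 gives f = 0.1237, positive; keep [-1.9375, -1.90625]
z = -1.921875 gives f = -0.0506, negative; keep [-1.921875, -1.90625]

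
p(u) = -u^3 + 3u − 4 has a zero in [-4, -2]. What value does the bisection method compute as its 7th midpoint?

u = -3 gives p = 14, positive; keep [-3, -2]
u = -2.5 gives p = 4.125, positive; keep [-2.5, -2]
u = -2.25 gives p = 0.640625, positive; keep [-2.25, -2]
u = -2.125 gives p = -0.7793, negative; keep [-2.25, -2.125]
u = -2.1875 gives p = -0.095, negative; keep [-2.25, -2.1875]
u = -2.21875 gives p = 0.2663, positive; keep [-2.21875, -2.1875]
u = -2.203125 gives p = 0.0841, positive; keep [-2.203125, -2.1875]

-2.203125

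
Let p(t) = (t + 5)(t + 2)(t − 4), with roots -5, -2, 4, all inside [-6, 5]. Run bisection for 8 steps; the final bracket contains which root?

m = -0.5, p(m) = -30.375 (−); new bracket [-0.5, 5]
m = 2.25, p(m) = -53.921875 (−); new bracket [2.25, 5]
m = 3.625, p(m) = -18.193359 (−); new bracket [3.625, 5]
m = 4.3125, p(m) = 18.3704 (+); new bracket [3.625, 4.3125]
m = 3.96875, p(m) = -1.6729 (−); new bracket [3.96875, 4.3125]
m = 4.140625, p(m) = 7.8932 (+); new bracket [3.96875, 4.140625]
m = 4.0546875, p(m) = 2.9981 (+); new bracket [3.96875, 4.0546875]
m = 4.01171875, p(m) = 0.6349 (+); new bracket [3.96875, 4.01171875]

4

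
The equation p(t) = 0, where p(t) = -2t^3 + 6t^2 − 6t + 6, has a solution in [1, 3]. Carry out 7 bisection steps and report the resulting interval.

t = 2 gives p = 2, positive; keep [2, 3]
t = 2.5 gives p = -2.75, negative; keep [2, 2.5]
t = 2.25 gives p = 0.09375, positive; keep [2.25, 2.5]
t = 2.375 gives p = -1.1992, negative; keep [2.25, 2.375]
t = 2.3125 gives p = -0.522, negative; keep [2.25, 2.3125]
t = 2.28125 gives p = -0.2066, negative; keep [2.25, 2.28125]
t = 2.265625 gives p = -0.0546, negative; keep [2.25, 2.265625]

[2.25, 2.265625]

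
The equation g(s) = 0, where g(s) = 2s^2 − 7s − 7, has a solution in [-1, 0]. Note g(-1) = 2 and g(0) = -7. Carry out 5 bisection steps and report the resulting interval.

s = -0.5 gives g = -3, negative; keep [-1, -0.5]
s = -0.75 gives g = -0.625, negative; keep [-1, -0.75]
s = -0.875 gives g = 0.65625, positive; keep [-0.875, -0.75]
s = -0.8125 gives g = 0.0078, positive; keep [-0.8125, -0.75]
s = -0.78125 gives g = -0.3105, negative; keep [-0.8125, -0.78125]

[-0.8125, -0.78125]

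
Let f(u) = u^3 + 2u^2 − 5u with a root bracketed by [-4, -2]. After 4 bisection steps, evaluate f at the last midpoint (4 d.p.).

1.2129

m = -3, f(m) = 6 (+); new bracket [-4, -3]
m = -3.5, f(m) = -0.875 (−); new bracket [-3.5, -3]
m = -3.25, f(m) = 3.046875 (+); new bracket [-3.5, -3.25]
m = -3.375, f(m) = 1.2129 (+); new bracket [-3.5, -3.375]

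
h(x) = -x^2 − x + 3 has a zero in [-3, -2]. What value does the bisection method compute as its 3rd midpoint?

-2.375

midpoint -2.5: h = -0.75 < 0 → [-2.5, -2]
midpoint -2.25: h = 0.1875 > 0 → [-2.5, -2.25]
midpoint -2.375: h = -0.265625 < 0 → [-2.375, -2.25]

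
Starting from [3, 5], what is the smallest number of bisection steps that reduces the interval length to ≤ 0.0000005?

22

Width after n steps is 2/2^n. Need 2^n ≥ 2/0.0000005 = 4000000.
2^21 = 2097152 < 4000000 ≤ 2^22 = 4194304, so n = 22.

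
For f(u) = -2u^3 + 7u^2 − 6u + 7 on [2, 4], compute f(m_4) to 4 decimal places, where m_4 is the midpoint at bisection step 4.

0.0820

f(3) = -2 < 0, so the root lies in [2, 3]
f(2.5) = 4.5 > 0, so the root lies in [2.5, 3]
f(2.75) = 1.84375 > 0, so the root lies in [2.75, 3]
f(2.875) = 0.082 > 0, so the root lies in [2.875, 3]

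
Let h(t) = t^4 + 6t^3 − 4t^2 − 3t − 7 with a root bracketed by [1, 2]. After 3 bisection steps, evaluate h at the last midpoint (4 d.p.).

midpoint 1.5: h = 4.8125 > 0 → [1, 1.5]
midpoint 1.25: h = -2.839844 < 0 → [1.25, 1.5]
midpoint 1.375: h = 0.484619 > 0 → [1.25, 1.375]

0.4846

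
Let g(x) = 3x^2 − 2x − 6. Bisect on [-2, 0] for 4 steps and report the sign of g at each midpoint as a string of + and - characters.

-+++

x = -1 gives g = -1, negative; keep [-2, -1]
x = -1.5 gives g = 3.75, positive; keep [-1.5, -1]
x = -1.25 gives g = 1.1875, positive; keep [-1.25, -1]
x = -1.125 gives g = 0.0469, positive; keep [-1.125, -1]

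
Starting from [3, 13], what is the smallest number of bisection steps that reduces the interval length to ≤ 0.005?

Width after n steps is 10/2^n. Need 2^n ≥ 10/0.005 = 2000.
2^10 = 1024 < 2000 ≤ 2^11 = 2048, so n = 11.

11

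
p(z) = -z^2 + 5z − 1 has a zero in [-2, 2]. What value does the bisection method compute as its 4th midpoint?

0.25

z = 0 gives p = -1, negative; keep [0, 2]
z = 1 gives p = 3, positive; keep [0, 1]
z = 0.5 gives p = 1.25, positive; keep [0, 0.5]
z = 0.25 gives p = 0.1875, positive; keep [0, 0.25]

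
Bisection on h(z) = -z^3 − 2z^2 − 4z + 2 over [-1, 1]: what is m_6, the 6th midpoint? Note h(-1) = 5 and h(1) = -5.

0.40625

m = 0, h(m) = 2 (+); new bracket [0, 1]
m = 0.5, h(m) = -0.625 (−); new bracket [0, 0.5]
m = 0.25, h(m) = 0.859375 (+); new bracket [0.25, 0.5]
m = 0.375, h(m) = 0.166 (+); new bracket [0.375, 0.5]
m = 0.4375, h(m) = -0.2166 (−); new bracket [0.375, 0.4375]
m = 0.40625, h(m) = -0.0221 (−); new bracket [0.375, 0.40625]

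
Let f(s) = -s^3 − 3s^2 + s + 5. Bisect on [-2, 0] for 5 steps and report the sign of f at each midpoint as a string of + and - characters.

s = -1 gives f = 2, positive; keep [-2, -1]
s = -1.5 gives f = 0.125, positive; keep [-2, -1.5]
s = -1.75 gives f = -0.578125, negative; keep [-1.75, -1.5]
s = -1.625 gives f = -0.2559, negative; keep [-1.625, -1.5]
s = -1.5625 gives f = -0.072, negative; keep [-1.5625, -1.5]

++---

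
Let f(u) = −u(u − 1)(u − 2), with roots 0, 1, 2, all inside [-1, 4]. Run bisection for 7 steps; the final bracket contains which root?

2

m = 1.5, f(m) = 0.375 (+); new bracket [1.5, 4]
m = 2.75, f(m) = -3.609375 (−); new bracket [1.5, 2.75]
m = 2.125, f(m) = -0.298828 (−); new bracket [1.5, 2.125]
m = 1.8125, f(m) = 0.2761 (+); new bracket [1.8125, 2.125]
m = 1.96875, f(m) = 0.0596 (+); new bracket [1.96875, 2.125]
m = 2.046875, f(m) = -0.1004 (−); new bracket [1.96875, 2.046875]
m = 2.0078125, f(m) = -0.0158 (−); new bracket [1.96875, 2.0078125]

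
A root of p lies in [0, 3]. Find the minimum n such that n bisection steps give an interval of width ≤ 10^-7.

25

Width after n steps is 3/2^n. Need 2^n ≥ 3/10^-7 = 30000000.
2^24 = 16777216 < 30000000 ≤ 2^25 = 33554432, so n = 25.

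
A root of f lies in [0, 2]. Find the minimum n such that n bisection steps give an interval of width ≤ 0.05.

Width after n steps is 2/2^n. Need 2^n ≥ 2/0.05 = 40.
2^5 = 32 < 40 ≤ 2^6 = 64, so n = 6.

6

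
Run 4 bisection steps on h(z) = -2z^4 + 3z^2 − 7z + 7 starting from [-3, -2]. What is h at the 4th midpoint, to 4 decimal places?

-1.9922

z = -2.5 gives h = -34.875, negative; keep [-2.5, -2]
z = -2.25 gives h = -13.320312, negative; keep [-2.25, -2]
z = -2.125 gives h = -5.359863, negative; keep [-2.125, -2]
z = -2.0625 gives h = -1.9922, negative; keep [-2.0625, -2]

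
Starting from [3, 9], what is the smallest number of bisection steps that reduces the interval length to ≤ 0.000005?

21

Width after n steps is 6/2^n. Need 2^n ≥ 6/0.000005 = 1200000.
2^20 = 1048576 < 1200000 ≤ 2^21 = 2097152, so n = 21.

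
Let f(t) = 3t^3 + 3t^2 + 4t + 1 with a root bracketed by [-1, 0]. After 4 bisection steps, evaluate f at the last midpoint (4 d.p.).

f(-0.5) = -0.625 < 0, so the root lies in [-0.5, 0]
f(-0.25) = 0.140625 > 0, so the root lies in [-0.5, -0.25]
f(-0.375) = -0.236328 < 0, so the root lies in [-0.375, -0.25]
f(-0.3125) = -0.0486 < 0, so the root lies in [-0.3125, -0.25]

-0.0486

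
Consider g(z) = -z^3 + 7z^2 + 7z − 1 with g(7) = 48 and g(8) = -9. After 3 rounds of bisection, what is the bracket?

g(7.5) = 23.375 > 0, so the root lies in [7.5, 8]
g(7.75) = 8.203125 > 0, so the root lies in [7.75, 8]
g(7.875) = -0.138672 < 0, so the root lies in [7.75, 7.875]

[7.75, 7.875]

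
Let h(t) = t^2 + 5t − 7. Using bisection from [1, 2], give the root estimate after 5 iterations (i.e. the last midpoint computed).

1.15625

m = 1.5, h(m) = 2.75 (+); new bracket [1, 1.5]
m = 1.25, h(m) = 0.8125 (+); new bracket [1, 1.25]
m = 1.125, h(m) = -0.109375 (−); new bracket [1.125, 1.25]
m = 1.1875, h(m) = 0.3477 (+); new bracket [1.125, 1.1875]
m = 1.15625, h(m) = 0.1182 (+); new bracket [1.125, 1.15625]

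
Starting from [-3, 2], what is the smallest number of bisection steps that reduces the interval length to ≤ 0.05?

7

Width after n steps is 5/2^n. Need 2^n ≥ 5/0.05 = 100.
2^6 = 64 < 100 ≤ 2^7 = 128, so n = 7.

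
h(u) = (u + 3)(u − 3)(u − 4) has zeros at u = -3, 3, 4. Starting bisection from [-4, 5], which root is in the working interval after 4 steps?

-3

u = 0.5 gives h = 30.625, positive; keep [-4, 0.5]
u = -1.75 gives h = 34.140625, positive; keep [-4, -1.75]
u = -2.875 gives h = 5.048828, positive; keep [-4, -2.875]
u = -3.4375 gives h = -20.947, negative; keep [-3.4375, -2.875]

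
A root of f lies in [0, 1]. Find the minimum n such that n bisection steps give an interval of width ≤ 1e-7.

Width after n steps is 1/2^n. Need 2^n ≥ 1/1e-7 = 10000000.
2^23 = 8388608 < 10000000 ≤ 2^24 = 16777216, so n = 24.

24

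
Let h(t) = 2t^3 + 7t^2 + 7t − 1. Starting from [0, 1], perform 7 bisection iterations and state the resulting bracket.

h(0.5) = 4.5 > 0, so the root lies in [0, 0.5]
h(0.25) = 1.21875 > 0, so the root lies in [0, 0.25]
h(0.125) = -0.011719 < 0, so the root lies in [0.125, 0.25]
h(0.1875) = 0.5718 > 0, so the root lies in [0.125, 0.1875]
h(0.15625) = 0.2723 > 0, so the root lies in [0.125, 0.15625]
h(0.140625) = 0.1284 > 0, so the root lies in [0.125, 0.140625]
h(0.1328125) = 0.0578 > 0, so the root lies in [0.125, 0.1328125]

[0.125, 0.1328125]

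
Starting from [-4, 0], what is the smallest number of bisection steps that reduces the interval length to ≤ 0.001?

Width after n steps is 4/2^n. Need 2^n ≥ 4/0.001 = 4000.
2^11 = 2048 < 4000 ≤ 2^12 = 4096, so n = 12.

12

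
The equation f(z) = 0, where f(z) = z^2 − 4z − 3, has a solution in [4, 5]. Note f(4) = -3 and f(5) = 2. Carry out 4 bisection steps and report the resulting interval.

m = 4.5, f(m) = -0.75 (−); new bracket [4.5, 5]
m = 4.75, f(m) = 0.5625 (+); new bracket [4.5, 4.75]
m = 4.625, f(m) = -0.109375 (−); new bracket [4.625, 4.75]
m = 4.6875, f(m) = 0.2227 (+); new bracket [4.625, 4.6875]

[4.625, 4.6875]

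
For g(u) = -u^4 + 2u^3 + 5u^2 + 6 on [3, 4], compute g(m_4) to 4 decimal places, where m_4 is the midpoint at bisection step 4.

-1.1885

u = 3.5 gives g = 2.9375, positive; keep [3.5, 4]
u = 3.75 gives g = -15.972656, negative; keep [3.5, 3.75]
u = 3.625 gives g = -5.703369, negative; keep [3.5, 3.625]
u = 3.5625 gives g = -1.1885, negative; keep [3.5, 3.5625]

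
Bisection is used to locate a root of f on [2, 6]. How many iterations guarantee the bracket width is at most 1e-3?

Width after n steps is 4/2^n. Need 2^n ≥ 4/1e-3 = 4000.
2^11 = 2048 < 4000 ≤ 2^12 = 4096, so n = 12.

12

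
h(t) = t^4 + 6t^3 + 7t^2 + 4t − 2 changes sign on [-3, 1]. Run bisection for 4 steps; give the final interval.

[0.25, 0.5]

h(-1) = -4 < 0, so the root lies in [-1, 1]
h(0) = -2 < 0, so the root lies in [0, 1]
h(0.5) = 2.5625 > 0, so the root lies in [0, 0.5]
h(0.25) = -0.4648 < 0, so the root lies in [0.25, 0.5]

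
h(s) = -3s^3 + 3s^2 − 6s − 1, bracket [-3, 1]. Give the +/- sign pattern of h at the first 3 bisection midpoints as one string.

+-+

midpoint -1: h = 11 > 0 → [-1, 1]
midpoint 0: h = -1 < 0 → [-1, 0]
midpoint -0.5: h = 3.125 > 0 → [-0.5, 0]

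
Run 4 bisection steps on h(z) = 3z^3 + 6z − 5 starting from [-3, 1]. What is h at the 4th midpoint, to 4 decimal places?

0.7656

midpoint -1: h = -14 < 0 → [-1, 1]
midpoint 0: h = -5 < 0 → [0, 1]
midpoint 0.5: h = -1.625 < 0 → [0.5, 1]
midpoint 0.75: h = 0.7656 > 0 → [0.5, 0.75]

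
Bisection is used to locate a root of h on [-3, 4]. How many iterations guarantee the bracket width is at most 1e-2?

10

Width after n steps is 7/2^n. Need 2^n ≥ 7/1e-2 = 700.
2^9 = 512 < 700 ≤ 2^10 = 1024, so n = 10.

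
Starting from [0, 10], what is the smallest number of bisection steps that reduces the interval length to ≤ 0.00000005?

28

Width after n steps is 10/2^n. Need 2^n ≥ 10/0.00000005 = 200000000.
2^27 = 134217728 < 200000000 ≤ 2^28 = 268435456, so n = 28.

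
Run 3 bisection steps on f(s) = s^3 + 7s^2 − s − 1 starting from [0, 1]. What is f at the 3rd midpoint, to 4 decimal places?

-0.3379

m = 0.5, f(m) = 0.375 (+); new bracket [0, 0.5]
m = 0.25, f(m) = -0.796875 (−); new bracket [0.25, 0.5]
m = 0.375, f(m) = -0.337891 (−); new bracket [0.375, 0.5]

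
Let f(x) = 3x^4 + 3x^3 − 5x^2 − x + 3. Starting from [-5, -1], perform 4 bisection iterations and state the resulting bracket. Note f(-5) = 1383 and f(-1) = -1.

x = -3 gives f = 123, positive; keep [-3, -1]
x = -2 gives f = 9, positive; keep [-2, -1]
x = -1.5 gives f = -1.6875, negative; keep [-2, -1.5]
x = -1.75 gives f = 1.4961, positive; keep [-1.75, -1.5]

[-1.75, -1.5]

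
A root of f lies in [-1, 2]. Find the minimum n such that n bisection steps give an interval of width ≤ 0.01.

9

Width after n steps is 3/2^n. Need 2^n ≥ 3/0.01 = 300.
2^8 = 256 < 300 ≤ 2^9 = 512, so n = 9.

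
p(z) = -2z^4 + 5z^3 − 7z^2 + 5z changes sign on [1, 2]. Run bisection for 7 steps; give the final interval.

p(1.5) = -1.5 < 0, so the root lies in [1, 1.5]
p(1.25) = 0.195312 > 0, so the root lies in [1.25, 1.5]
p(1.375) = -0.510254 < 0, so the root lies in [1.25, 1.375]
p(1.3125) = -0.1263 < 0, so the root lies in [1.25, 1.3125]
p(1.28125) = 0.0418 > 0, so the root lies in [1.28125, 1.3125]
p(1.296875) = -0.0403 < 0, so the root lies in [1.28125, 1.296875]
p(1.2890625) = 0.0012 > 0, so the root lies in [1.2890625, 1.296875]

[1.2890625, 1.296875]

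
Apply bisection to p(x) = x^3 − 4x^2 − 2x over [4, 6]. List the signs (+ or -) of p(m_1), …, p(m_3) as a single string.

m = 5, p(m) = 15 (+); new bracket [4, 5]
m = 4.5, p(m) = 1.125 (+); new bracket [4, 4.5]
m = 4.25, p(m) = -3.984375 (−); new bracket [4.25, 4.5]

++-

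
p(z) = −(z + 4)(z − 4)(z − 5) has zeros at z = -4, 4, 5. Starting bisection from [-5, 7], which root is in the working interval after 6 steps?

-4

z = 1 gives p = -60, negative; keep [-5, 1]
z = -2 gives p = -84, negative; keep [-5, -2]
z = -3.5 gives p = -31.875, negative; keep [-5, -3.5]
z = -4.25 gives p = 19.0781, positive; keep [-4.25, -3.5]
z = -3.875 gives p = -8.7363, negative; keep [-4.25, -3.875]
z = -4.0625 gives p = 4.5667, positive; keep [-4.0625, -3.875]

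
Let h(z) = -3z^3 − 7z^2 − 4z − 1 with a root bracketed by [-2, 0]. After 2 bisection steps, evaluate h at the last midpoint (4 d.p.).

-0.6250

z = -1 gives h = -1, negative; keep [-2, -1]
z = -1.5 gives h = -0.625, negative; keep [-2, -1.5]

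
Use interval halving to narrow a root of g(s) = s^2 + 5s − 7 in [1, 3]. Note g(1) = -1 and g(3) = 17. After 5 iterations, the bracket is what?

[1.125, 1.1875]

s = 2 gives g = 7, positive; keep [1, 2]
s = 1.5 gives g = 2.75, positive; keep [1, 1.5]
s = 1.25 gives g = 0.8125, positive; keep [1, 1.25]
s = 1.125 gives g = -0.1094, negative; keep [1.125, 1.25]
s = 1.1875 gives g = 0.3477, positive; keep [1.125, 1.1875]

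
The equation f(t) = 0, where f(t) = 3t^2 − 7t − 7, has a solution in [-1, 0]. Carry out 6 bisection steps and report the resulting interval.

midpoint -0.5: f = -2.75 < 0 → [-1, -0.5]
midpoint -0.75: f = -0.0625 < 0 → [-1, -0.75]
midpoint -0.875: f = 1.421875 > 0 → [-0.875, -0.75]
midpoint -0.8125: f = 0.668 > 0 → [-0.8125, -0.75]
midpoint -0.78125: f = 0.2998 > 0 → [-0.78125, -0.75]
midpoint -0.765625: f = 0.1179 > 0 → [-0.765625, -0.75]

[-0.765625, -0.75]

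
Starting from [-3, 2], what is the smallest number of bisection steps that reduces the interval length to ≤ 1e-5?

19

Width after n steps is 5/2^n. Need 2^n ≥ 5/1e-5 = 500000.
2^18 = 262144 < 500000 ≤ 2^19 = 524288, so n = 19.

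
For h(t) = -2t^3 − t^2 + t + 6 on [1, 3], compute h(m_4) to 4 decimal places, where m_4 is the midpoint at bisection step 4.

0.2852

midpoint 2: h = -12 < 0 → [1, 2]
midpoint 1.5: h = -1.5 < 0 → [1, 1.5]
midpoint 1.25: h = 1.78125 > 0 → [1.25, 1.5]
midpoint 1.375: h = 0.2852 > 0 → [1.375, 1.5]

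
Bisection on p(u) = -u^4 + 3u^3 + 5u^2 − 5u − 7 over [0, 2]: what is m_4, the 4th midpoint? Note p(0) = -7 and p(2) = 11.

midpoint 1: p = -5 < 0 → [1, 2]
midpoint 1.5: p = 1.8125 > 0 → [1, 1.5]
midpoint 1.25: p = -2.019531 < 0 → [1.25, 1.5]
midpoint 1.375: p = -0.1975 < 0 → [1.375, 1.5]

1.375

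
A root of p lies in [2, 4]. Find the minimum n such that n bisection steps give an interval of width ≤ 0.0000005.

Width after n steps is 2/2^n. Need 2^n ≥ 2/0.0000005 = 4000000.
2^21 = 2097152 < 4000000 ≤ 2^22 = 4194304, so n = 22.

22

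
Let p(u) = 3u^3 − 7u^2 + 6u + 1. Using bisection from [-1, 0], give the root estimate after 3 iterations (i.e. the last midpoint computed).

m = -0.5, p(m) = -4.125 (−); new bracket [-0.5, 0]
m = -0.25, p(m) = -0.984375 (−); new bracket [-0.25, 0]
m = -0.125, p(m) = 0.134766 (+); new bracket [-0.25, -0.125]

-0.125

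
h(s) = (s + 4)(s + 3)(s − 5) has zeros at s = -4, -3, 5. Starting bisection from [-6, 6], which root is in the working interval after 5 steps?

s = 0 gives h = -60, negative; keep [0, 6]
s = 3 gives h = -84, negative; keep [3, 6]
s = 4.5 gives h = -31.875, negative; keep [4.5, 6]
s = 5.25 gives h = 19.0781, positive; keep [4.5, 5.25]
s = 4.875 gives h = -8.7363, negative; keep [4.875, 5.25]

5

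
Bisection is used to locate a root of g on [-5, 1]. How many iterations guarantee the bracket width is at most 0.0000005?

24

Width after n steps is 6/2^n. Need 2^n ≥ 6/0.0000005 = 12000000.
2^23 = 8388608 < 12000000 ≤ 2^24 = 16777216, so n = 24.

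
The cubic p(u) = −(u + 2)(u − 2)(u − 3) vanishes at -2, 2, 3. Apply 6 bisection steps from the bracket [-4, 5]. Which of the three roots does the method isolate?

p(0.5) = -9.375 < 0, so the root lies in [-4, 0.5]
p(-1.75) = -4.453125 < 0, so the root lies in [-4, -1.75]
p(-2.875) = 25.060547 > 0, so the root lies in [-2.875, -1.75]
p(-2.3125) = 7.1594 > 0, so the root lies in [-2.3125, -1.75]
p(-2.03125) = 0.6338 > 0, so the root lies in [-2.03125, -1.75]
p(-1.890625) = -2.0811 < 0, so the root lies in [-2.03125, -1.890625]

-2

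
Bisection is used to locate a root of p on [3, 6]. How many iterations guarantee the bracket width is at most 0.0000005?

Width after n steps is 3/2^n. Need 2^n ≥ 3/0.0000005 = 6000000.
2^22 = 4194304 < 6000000 ≤ 2^23 = 8388608, so n = 23.

23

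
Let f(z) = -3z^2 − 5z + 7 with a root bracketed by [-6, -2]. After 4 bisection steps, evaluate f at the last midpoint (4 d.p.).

-1.9375

midpoint -4: f = -21 < 0 → [-4, -2]
midpoint -3: f = -5 < 0 → [-3, -2]
midpoint -2.5: f = 0.75 > 0 → [-3, -2.5]
midpoint -2.75: f = -1.9375 < 0 → [-2.75, -2.5]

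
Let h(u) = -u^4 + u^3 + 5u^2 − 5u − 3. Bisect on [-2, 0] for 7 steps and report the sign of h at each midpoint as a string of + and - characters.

++--+--

h(-1) = 5 > 0, so the root lies in [-1, 0]
h(-0.5) = 0.5625 > 0, so the root lies in [-0.5, 0]
h(-0.25) = -1.457031 < 0, so the root lies in [-0.5, -0.25]
h(-0.375) = -0.4944 < 0, so the root lies in [-0.5, -0.375]
h(-0.4375) = 0.0242 > 0, so the root lies in [-0.4375, -0.375]
h(-0.40625) = -0.2378 < 0, so the root lies in [-0.4375, -0.40625]
h(-0.421875) = -0.1075 < 0, so the root lies in [-0.4375, -0.421875]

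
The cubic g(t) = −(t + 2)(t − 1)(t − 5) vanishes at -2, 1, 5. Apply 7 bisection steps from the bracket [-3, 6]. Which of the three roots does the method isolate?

m = 1.5, g(m) = 6.125 (+); new bracket [1.5, 6]
m = 3.75, g(m) = 19.765625 (+); new bracket [3.75, 6]
m = 4.875, g(m) = 3.330078 (+); new bracket [4.875, 6]
m = 5.4375, g(m) = -14.4392 (−); new bracket [4.875, 5.4375]
m = 5.15625, g(m) = -4.6474 (−); new bracket [4.875, 5.15625]
m = 5.015625, g(m) = -0.4402 (−); new bracket [4.875, 5.015625]
m = 4.9453125, g(m) = 1.4985 (+); new bracket [4.9453125, 5.015625]

5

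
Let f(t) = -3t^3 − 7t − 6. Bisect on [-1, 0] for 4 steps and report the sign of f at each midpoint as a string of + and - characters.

-+--

m = -0.5, f(m) = -2.125 (−); new bracket [-1, -0.5]
m = -0.75, f(m) = 0.515625 (+); new bracket [-0.75, -0.5]
m = -0.625, f(m) = -0.892578 (−); new bracket [-0.75, -0.625]
m = -0.6875, f(m) = -0.2126 (−); new bracket [-0.75, -0.6875]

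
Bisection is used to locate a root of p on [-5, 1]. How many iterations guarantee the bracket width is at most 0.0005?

14

Width after n steps is 6/2^n. Need 2^n ≥ 6/0.0005 = 12000.
2^13 = 8192 < 12000 ≤ 2^14 = 16384, so n = 14.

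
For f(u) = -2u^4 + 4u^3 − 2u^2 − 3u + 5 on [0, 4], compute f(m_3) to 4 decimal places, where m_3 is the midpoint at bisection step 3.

midpoint 2: f = -9 < 0 → [0, 2]
midpoint 1: f = 2 > 0 → [1, 2]
midpoint 1.5: f = -0.625 < 0 → [1, 1.5]

-0.6250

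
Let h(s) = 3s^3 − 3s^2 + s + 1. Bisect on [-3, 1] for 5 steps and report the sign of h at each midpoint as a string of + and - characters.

s = -1 gives h = -6, negative; keep [-1, 1]
s = 0 gives h = 1, positive; keep [-1, 0]
s = -0.5 gives h = -0.625, negative; keep [-0.5, 0]
s = -0.25 gives h = 0.5156, positive; keep [-0.5, -0.25]
s = -0.375 gives h = 0.0449, positive; keep [-0.5, -0.375]

-+-++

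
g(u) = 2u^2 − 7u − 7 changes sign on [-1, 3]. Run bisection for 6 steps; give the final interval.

[-0.8125, -0.75]

midpoint 1: g = -12 < 0 → [-1, 1]
midpoint 0: g = -7 < 0 → [-1, 0]
midpoint -0.5: g = -3 < 0 → [-1, -0.5]
midpoint -0.75: g = -0.625 < 0 → [-1, -0.75]
midpoint -0.875: g = 0.6562 > 0 → [-0.875, -0.75]
midpoint -0.8125: g = 0.0078 > 0 → [-0.8125, -0.75]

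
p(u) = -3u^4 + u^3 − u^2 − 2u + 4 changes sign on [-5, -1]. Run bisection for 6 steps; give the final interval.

[-1.0625, -1]

m = -3, p(m) = -269 (−); new bracket [-3, -1]
m = -2, p(m) = -52 (−); new bracket [-2, -1]
m = -1.5, p(m) = -13.8125 (−); new bracket [-1.5, -1]
m = -1.25, p(m) = -4.3398 (−); new bracket [-1.25, -1]
m = -1.125, p(m) = -1.2449 (−); new bracket [-1.125, -1]
m = -1.0625, p(m) = -0.0267 (−); new bracket [-1.0625, -1]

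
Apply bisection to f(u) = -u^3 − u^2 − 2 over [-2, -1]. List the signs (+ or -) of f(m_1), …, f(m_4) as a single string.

-+--

f(-1.5) = -0.875 < 0, so the root lies in [-2, -1.5]
f(-1.75) = 0.296875 > 0, so the root lies in [-1.75, -1.5]
f(-1.625) = -0.349609 < 0, so the root lies in [-1.75, -1.625]
f(-1.6875) = -0.0422 < 0, so the root lies in [-1.75, -1.6875]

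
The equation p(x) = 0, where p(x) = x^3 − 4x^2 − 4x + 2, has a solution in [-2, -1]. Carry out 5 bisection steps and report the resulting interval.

midpoint -1.5: p = -4.375 < 0 → [-1.5, -1]
midpoint -1.25: p = -1.203125 < 0 → [-1.25, -1]
midpoint -1.125: p = 0.013672 > 0 → [-1.25, -1.125]
midpoint -1.1875: p = -0.5652 < 0 → [-1.1875, -1.125]
midpoint -1.15625: p = -0.2685 < 0 → [-1.15625, -1.125]

[-1.15625, -1.125]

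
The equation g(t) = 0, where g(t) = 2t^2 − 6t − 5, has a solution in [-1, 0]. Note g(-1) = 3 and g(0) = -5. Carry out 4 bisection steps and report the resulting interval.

[-0.6875, -0.625]

midpoint -0.5: g = -1.5 < 0 → [-1, -0.5]
midpoint -0.75: g = 0.625 > 0 → [-0.75, -0.5]
midpoint -0.625: g = -0.46875 < 0 → [-0.75, -0.625]
midpoint -0.6875: g = 0.0703 > 0 → [-0.6875, -0.625]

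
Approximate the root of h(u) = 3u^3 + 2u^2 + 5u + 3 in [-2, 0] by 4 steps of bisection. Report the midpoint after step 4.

u = -1 gives h = -3, negative; keep [-1, 0]
u = -0.5 gives h = 0.625, positive; keep [-1, -0.5]
u = -0.75 gives h = -0.890625, negative; keep [-0.75, -0.5]
u = -0.625 gives h = -0.0762, negative; keep [-0.625, -0.5]

-0.625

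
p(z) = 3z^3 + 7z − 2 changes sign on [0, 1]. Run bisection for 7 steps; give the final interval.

[0.2734375, 0.28125]

z = 0.5 gives p = 1.875, positive; keep [0, 0.5]
z = 0.25 gives p = -0.203125, negative; keep [0.25, 0.5]
z = 0.375 gives p = 0.783203, positive; keep [0.25, 0.375]
z = 0.3125 gives p = 0.2791, positive; keep [0.25, 0.3125]
z = 0.28125 gives p = 0.0355, positive; keep [0.25, 0.28125]
z = 0.265625 gives p = -0.0844, negative; keep [0.265625, 0.28125]
z = 0.2734375 gives p = -0.0246, negative; keep [0.2734375, 0.28125]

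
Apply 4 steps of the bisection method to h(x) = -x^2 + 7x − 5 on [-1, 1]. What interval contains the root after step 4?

[0.75, 0.875]

h(0) = -5 < 0, so the root lies in [0, 1]
h(0.5) = -1.75 < 0, so the root lies in [0.5, 1]
h(0.75) = -0.3125 < 0, so the root lies in [0.75, 1]
h(0.875) = 0.3594 > 0, so the root lies in [0.75, 0.875]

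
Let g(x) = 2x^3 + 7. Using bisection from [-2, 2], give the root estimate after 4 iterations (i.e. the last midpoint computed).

g(0) = 7 > 0, so the root lies in [-2, 0]
g(-1) = 5 > 0, so the root lies in [-2, -1]
g(-1.5) = 0.25 > 0, so the root lies in [-2, -1.5]
g(-1.75) = -3.7188 < 0, so the root lies in [-1.75, -1.5]

-1.75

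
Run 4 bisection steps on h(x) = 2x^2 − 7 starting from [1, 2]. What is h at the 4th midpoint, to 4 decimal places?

-0.4297

m = 1.5, h(m) = -2.5 (−); new bracket [1.5, 2]
m = 1.75, h(m) = -0.875 (−); new bracket [1.75, 2]
m = 1.875, h(m) = 0.03125 (+); new bracket [1.75, 1.875]
m = 1.8125, h(m) = -0.4297 (−); new bracket [1.8125, 1.875]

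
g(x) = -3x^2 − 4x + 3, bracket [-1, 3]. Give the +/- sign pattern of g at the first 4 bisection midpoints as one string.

midpoint 1: g = -4 < 0 → [-1, 1]
midpoint 0: g = 3 > 0 → [0, 1]
midpoint 0.5: g = 0.25 > 0 → [0.5, 1]
midpoint 0.75: g = -1.6875 < 0 → [0.5, 0.75]

-++-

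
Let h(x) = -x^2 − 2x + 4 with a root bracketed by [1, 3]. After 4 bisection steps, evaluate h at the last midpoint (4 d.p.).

h(2) = -4 < 0, so the root lies in [1, 2]
h(1.5) = -1.25 < 0, so the root lies in [1, 1.5]
h(1.25) = -0.0625 < 0, so the root lies in [1, 1.25]
h(1.125) = 0.4844 > 0, so the root lies in [1.125, 1.25]

0.4844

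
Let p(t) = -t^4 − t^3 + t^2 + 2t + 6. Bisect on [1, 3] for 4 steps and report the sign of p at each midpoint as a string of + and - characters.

p(2) = -10 < 0, so the root lies in [1, 2]
p(1.5) = 2.8125 > 0, so the root lies in [1.5, 2]
p(1.75) = -2.175781 < 0, so the root lies in [1.5, 1.75]
p(1.625) = 0.6267 > 0, so the root lies in [1.625, 1.75]

-+-+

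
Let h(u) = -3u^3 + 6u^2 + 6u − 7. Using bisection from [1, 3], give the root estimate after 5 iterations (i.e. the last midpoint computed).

2.4375

m = 2, h(m) = 5 (+); new bracket [2, 3]
m = 2.5, h(m) = -1.375 (−); new bracket [2, 2.5]
m = 2.25, h(m) = 2.703125 (+); new bracket [2.25, 2.5]
m = 2.375, h(m) = 0.9043 (+); new bracket [2.375, 2.5]
m = 2.4375, h(m) = -0.1731 (−); new bracket [2.375, 2.4375]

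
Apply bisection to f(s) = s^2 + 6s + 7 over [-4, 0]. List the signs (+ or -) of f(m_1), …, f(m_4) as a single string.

s = -2 gives f = -1, negative; keep [-2, 0]
s = -1 gives f = 2, positive; keep [-2, -1]
s = -1.5 gives f = 0.25, positive; keep [-2, -1.5]
s = -1.75 gives f = -0.4375, negative; keep [-1.75, -1.5]

-++-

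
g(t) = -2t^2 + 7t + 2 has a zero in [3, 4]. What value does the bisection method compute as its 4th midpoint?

3.8125

g(3.5) = 2 > 0, so the root lies in [3.5, 4]
g(3.75) = 0.125 > 0, so the root lies in [3.75, 4]
g(3.875) = -0.90625 < 0, so the root lies in [3.75, 3.875]
g(3.8125) = -0.3828 < 0, so the root lies in [3.75, 3.8125]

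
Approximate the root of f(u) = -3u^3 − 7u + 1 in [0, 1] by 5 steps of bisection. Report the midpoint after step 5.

midpoint 0.5: f = -2.875 < 0 → [0, 0.5]
midpoint 0.25: f = -0.796875 < 0 → [0, 0.25]
midpoint 0.125: f = 0.119141 > 0 → [0.125, 0.25]
midpoint 0.1875: f = -0.3323 < 0 → [0.125, 0.1875]
midpoint 0.15625: f = -0.1052 < 0 → [0.125, 0.15625]

0.15625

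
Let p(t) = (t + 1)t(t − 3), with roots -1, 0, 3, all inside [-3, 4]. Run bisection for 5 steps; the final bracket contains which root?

3

t = 0.5 gives p = -1.875, negative; keep [0.5, 4]
t = 2.25 gives p = -5.484375, negative; keep [2.25, 4]
t = 3.125 gives p = 1.611328, positive; keep [2.25, 3.125]
t = 2.6875 gives p = -3.0969, negative; keep [2.6875, 3.125]
t = 2.90625 gives p = -1.0643, negative; keep [2.90625, 3.125]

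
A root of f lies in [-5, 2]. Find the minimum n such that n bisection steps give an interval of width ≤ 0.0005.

Width after n steps is 7/2^n. Need 2^n ≥ 7/0.0005 = 14000.
2^13 = 8192 < 14000 ≤ 2^14 = 16384, so n = 14.

14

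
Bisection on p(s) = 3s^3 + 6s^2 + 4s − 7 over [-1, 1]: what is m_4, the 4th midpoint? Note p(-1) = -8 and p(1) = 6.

0.625

p(0) = -7 < 0, so the root lies in [0, 1]
p(0.5) = -3.125 < 0, so the root lies in [0.5, 1]
p(0.75) = 0.640625 > 0, so the root lies in [0.5, 0.75]
p(0.625) = -1.4238 < 0, so the root lies in [0.625, 0.75]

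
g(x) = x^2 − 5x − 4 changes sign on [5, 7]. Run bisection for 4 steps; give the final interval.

x = 6 gives g = 2, positive; keep [5, 6]
x = 5.5 gives g = -1.25, negative; keep [5.5, 6]
x = 5.75 gives g = 0.3125, positive; keep [5.5, 5.75]
x = 5.625 gives g = -0.4844, negative; keep [5.625, 5.75]

[5.625, 5.75]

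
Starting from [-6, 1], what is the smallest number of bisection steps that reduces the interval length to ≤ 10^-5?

Width after n steps is 7/2^n. Need 2^n ≥ 7/10^-5 = 700000.
2^19 = 524288 < 700000 ≤ 2^20 = 1048576, so n = 20.

20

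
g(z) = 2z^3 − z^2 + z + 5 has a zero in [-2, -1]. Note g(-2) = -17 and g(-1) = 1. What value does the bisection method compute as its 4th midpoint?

z = -1.5 gives g = -5.5, negative; keep [-1.5, -1]
z = -1.25 gives g = -1.71875, negative; keep [-1.25, -1]
z = -1.125 gives g = -0.238281, negative; keep [-1.125, -1]
z = -1.0625 gives g = 0.4097, positive; keep [-1.125, -1.0625]

-1.0625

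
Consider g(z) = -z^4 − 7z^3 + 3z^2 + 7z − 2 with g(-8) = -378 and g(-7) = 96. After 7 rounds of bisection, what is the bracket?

midpoint -7.5: g = -96.6875 < 0 → [-7.5, -7]
midpoint -7.25: g = 9.667969 > 0 → [-7.5, -7.25]
midpoint -7.375: g = -40.877197 < 0 → [-7.375, -7.25]
midpoint -7.3125: g = -14.9629 < 0 → [-7.3125, -7.25]
midpoint -7.28125: g = -2.4891 < 0 → [-7.28125, -7.25]
midpoint -7.265625: g = 3.6288 > 0 → [-7.28125, -7.265625]
midpoint -7.2734375: g = 0.5797 > 0 → [-7.28125, -7.2734375]

[-7.28125, -7.2734375]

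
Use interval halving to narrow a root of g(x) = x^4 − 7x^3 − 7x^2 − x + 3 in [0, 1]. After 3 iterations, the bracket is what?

midpoint 0.5: g = -0.0625 < 0 → [0, 0.5]
midpoint 0.25: g = 2.207031 > 0 → [0.25, 0.5]
midpoint 0.375: g = 1.29126 > 0 → [0.375, 0.5]

[0.375, 0.5]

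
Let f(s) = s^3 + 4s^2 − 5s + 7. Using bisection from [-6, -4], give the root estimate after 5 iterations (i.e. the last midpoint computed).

m = -5, f(m) = 7 (+); new bracket [-6, -5]
m = -5.5, f(m) = -10.875 (−); new bracket [-5.5, -5]
m = -5.25, f(m) = -1.203125 (−); new bracket [-5.25, -5]
m = -5.125, f(m) = 3.0762 (+); new bracket [-5.25, -5.125]
m = -5.1875, f(m) = 0.9817 (+); new bracket [-5.25, -5.1875]

-5.1875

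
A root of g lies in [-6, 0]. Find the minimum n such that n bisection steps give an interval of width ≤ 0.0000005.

24

Width after n steps is 6/2^n. Need 2^n ≥ 6/0.0000005 = 12000000.
2^23 = 8388608 < 12000000 ≤ 2^24 = 16777216, so n = 24.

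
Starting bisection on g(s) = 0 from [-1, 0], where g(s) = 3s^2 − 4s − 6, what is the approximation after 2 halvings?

-0.75

g(-0.5) = -3.25 < 0, so the root lies in [-1, -0.5]
g(-0.75) = -1.3125 < 0, so the root lies in [-1, -0.75]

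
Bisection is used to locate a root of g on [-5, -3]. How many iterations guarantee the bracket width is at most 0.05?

Width after n steps is 2/2^n. Need 2^n ≥ 2/0.05 = 40.
2^5 = 32 < 40 ≤ 2^6 = 64, so n = 6.

6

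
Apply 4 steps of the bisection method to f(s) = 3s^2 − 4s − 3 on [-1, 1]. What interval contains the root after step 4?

[-0.625, -0.5]

s = 0 gives f = -3, negative; keep [-1, 0]
s = -0.5 gives f = -0.25, negative; keep [-1, -0.5]
s = -0.75 gives f = 1.6875, positive; keep [-0.75, -0.5]
s = -0.625 gives f = 0.6719, positive; keep [-0.625, -0.5]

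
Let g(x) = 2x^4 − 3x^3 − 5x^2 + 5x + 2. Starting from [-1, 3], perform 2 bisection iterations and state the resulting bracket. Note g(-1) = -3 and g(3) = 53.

[-1, 0]

x = 1 gives g = 1, positive; keep [-1, 1]
x = 0 gives g = 2, positive; keep [-1, 0]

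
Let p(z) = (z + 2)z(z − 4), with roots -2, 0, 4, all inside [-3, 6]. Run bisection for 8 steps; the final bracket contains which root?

p(1.5) = -13.125 < 0, so the root lies in [1.5, 6]
p(3.75) = -5.390625 < 0, so the root lies in [3.75, 6]
p(4.875) = 29.326172 > 0, so the root lies in [3.75, 4.875]
p(4.3125) = 8.5071 > 0, so the root lies in [3.75, 4.3125]
p(4.03125) = 0.7598 > 0, so the root lies in [3.75, 4.03125]
p(3.890625) = -2.5067 < 0, so the root lies in [3.890625, 4.03125]
p(3.9609375) = -0.9223 < 0, so the root lies in [3.9609375, 4.03125]
p(3.99609375) = -0.0936 < 0, so the root lies in [3.99609375, 4.03125]

4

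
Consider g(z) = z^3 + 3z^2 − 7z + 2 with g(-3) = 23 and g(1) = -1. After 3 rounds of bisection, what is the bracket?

midpoint -1: g = 11 > 0 → [-1, 1]
midpoint 0: g = 2 > 0 → [0, 1]
midpoint 0.5: g = -0.625 < 0 → [0, 0.5]

[0, 0.5]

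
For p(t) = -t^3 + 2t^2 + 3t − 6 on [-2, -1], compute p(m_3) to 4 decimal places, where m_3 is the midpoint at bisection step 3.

m = -1.5, p(m) = -2.625 (−); new bracket [-2, -1.5]
m = -1.75, p(m) = 0.234375 (+); new bracket [-1.75, -1.5]
m = -1.625, p(m) = -1.302734 (−); new bracket [-1.75, -1.625]

-1.3027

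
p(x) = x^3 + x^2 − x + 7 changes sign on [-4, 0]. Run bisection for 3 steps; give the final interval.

[-3, -2.5]

midpoint -2: p = 5 > 0 → [-4, -2]
midpoint -3: p = -8 < 0 → [-3, -2]
midpoint -2.5: p = 0.125 > 0 → [-3, -2.5]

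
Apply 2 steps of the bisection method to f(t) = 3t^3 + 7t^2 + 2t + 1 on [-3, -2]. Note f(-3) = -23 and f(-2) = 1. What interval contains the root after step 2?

[-2.25, -2]

t = -2.5 gives f = -7.125, negative; keep [-2.5, -2]
t = -2.25 gives f = -2.234375, negative; keep [-2.25, -2]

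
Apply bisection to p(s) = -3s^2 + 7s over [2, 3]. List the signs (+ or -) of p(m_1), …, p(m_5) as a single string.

-+-+-

midpoint 2.5: p = -1.25 < 0 → [2, 2.5]
midpoint 2.25: p = 0.5625 > 0 → [2.25, 2.5]
midpoint 2.375: p = -0.296875 < 0 → [2.25, 2.375]
midpoint 2.3125: p = 0.1445 > 0 → [2.3125, 2.375]
midpoint 2.34375: p = -0.0732 < 0 → [2.3125, 2.34375]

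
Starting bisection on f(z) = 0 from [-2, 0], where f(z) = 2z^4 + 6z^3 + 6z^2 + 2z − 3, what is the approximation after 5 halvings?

midpoint -1: f = -3 < 0 → [-2, -1]
midpoint -1.5: f = -2.625 < 0 → [-2, -1.5]
midpoint -1.75: f = -1.523438 < 0 → [-2, -1.75]
midpoint -1.875: f = -0.4878 < 0 → [-2, -1.875]
midpoint -1.9375: f = 0.1929 > 0 → [-1.9375, -1.875]

-1.9375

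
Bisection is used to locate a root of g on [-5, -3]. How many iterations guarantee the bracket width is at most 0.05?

Width after n steps is 2/2^n. Need 2^n ≥ 2/0.05 = 40.
2^5 = 32 < 40 ≤ 2^6 = 64, so n = 6.

6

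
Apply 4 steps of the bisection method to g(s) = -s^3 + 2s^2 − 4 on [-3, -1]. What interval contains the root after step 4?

[-1.25, -1.125]

m = -2, g(m) = 12 (+); new bracket [-2, -1]
m = -1.5, g(m) = 3.875 (+); new bracket [-1.5, -1]
m = -1.25, g(m) = 1.078125 (+); new bracket [-1.25, -1]
m = -1.125, g(m) = -0.0449 (−); new bracket [-1.25, -1.125]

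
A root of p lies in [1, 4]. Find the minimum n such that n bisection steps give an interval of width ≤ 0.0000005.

Width after n steps is 3/2^n. Need 2^n ≥ 3/0.0000005 = 6000000.
2^22 = 4194304 < 6000000 ≤ 2^23 = 8388608, so n = 23.

23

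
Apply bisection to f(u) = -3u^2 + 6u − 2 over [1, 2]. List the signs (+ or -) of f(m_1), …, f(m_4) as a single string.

m = 1.5, f(m) = 0.25 (+); new bracket [1.5, 2]
m = 1.75, f(m) = -0.6875 (−); new bracket [1.5, 1.75]
m = 1.625, f(m) = -0.171875 (−); new bracket [1.5, 1.625]
m = 1.5625, f(m) = 0.0508 (+); new bracket [1.5625, 1.625]

+--+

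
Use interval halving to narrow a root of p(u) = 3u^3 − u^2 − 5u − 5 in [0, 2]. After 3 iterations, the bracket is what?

u = 1 gives p = -8, negative; keep [1, 2]
u = 1.5 gives p = -4.625, negative; keep [1.5, 2]
u = 1.75 gives p = -0.734375, negative; keep [1.75, 2]

[1.75, 2]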